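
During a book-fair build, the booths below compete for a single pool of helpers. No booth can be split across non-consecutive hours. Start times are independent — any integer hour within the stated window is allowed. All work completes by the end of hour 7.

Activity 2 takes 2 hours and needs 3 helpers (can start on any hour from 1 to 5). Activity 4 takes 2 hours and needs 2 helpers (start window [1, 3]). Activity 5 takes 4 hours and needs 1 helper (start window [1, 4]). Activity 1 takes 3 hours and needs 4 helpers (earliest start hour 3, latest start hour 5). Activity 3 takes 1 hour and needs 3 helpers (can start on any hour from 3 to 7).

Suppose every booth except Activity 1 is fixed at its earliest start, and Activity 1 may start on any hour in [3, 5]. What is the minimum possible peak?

Activity 1@3: h1:6  h2:6  h3:8  h4:5  h5:4  h6:0  h7:0 → peak 8
Activity 1@4: h1:6  h2:6  h3:4  h4:5  h5:4  h6:4  h7:0 → peak 6
Activity 1@5: h1:6  h2:6  h3:4  h4:1  h5:4  h6:4  h7:4 → peak 6
Best is Activity 1@4, peak 6.

6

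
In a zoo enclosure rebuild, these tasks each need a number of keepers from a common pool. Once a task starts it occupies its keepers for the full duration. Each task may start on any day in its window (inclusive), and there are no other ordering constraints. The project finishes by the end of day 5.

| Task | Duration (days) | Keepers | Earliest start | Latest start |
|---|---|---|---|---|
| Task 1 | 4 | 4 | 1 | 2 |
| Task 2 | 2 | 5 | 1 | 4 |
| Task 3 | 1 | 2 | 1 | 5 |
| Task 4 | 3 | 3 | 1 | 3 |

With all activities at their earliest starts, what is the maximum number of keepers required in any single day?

Early-start schedule: Task 1@1, Task 2@1, Task 3@1, Task 4@1.
Load per day: day 1: 14, day 2: 12, day 3: 7, day 4: 4, day 5: 0.
Peak is 14.

14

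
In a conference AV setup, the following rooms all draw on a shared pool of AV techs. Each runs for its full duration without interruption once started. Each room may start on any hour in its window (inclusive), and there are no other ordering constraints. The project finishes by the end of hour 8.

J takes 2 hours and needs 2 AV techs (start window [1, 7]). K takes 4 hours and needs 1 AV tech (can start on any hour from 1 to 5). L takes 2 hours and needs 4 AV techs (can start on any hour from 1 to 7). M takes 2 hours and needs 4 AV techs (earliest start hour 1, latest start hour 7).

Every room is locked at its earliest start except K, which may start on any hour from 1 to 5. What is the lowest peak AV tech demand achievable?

10

K@1: h1:11  h2:11  h3:1  h4:1  h5:0  h6:0  h7:0  h8:0 → peak 11
K@2: h1:10  h2:11  h3:1  h4:1  h5:1  h6:0  h7:0  h8:0 → peak 11
K@3: h1:10  h2:10  h3:1  h4:1  h5:1  h6:1  h7:0  h8:0 → peak 10
K@4: h1:10  h2:10  h3:0  h4:1  h5:1  h6:1  h7:1  h8:0 → peak 10
K@5: h1:10  h2:10  h3:0  h4:0  h5:1  h6:1  h7:1  h8:1 → peak 10
Best is K@3, peak 10.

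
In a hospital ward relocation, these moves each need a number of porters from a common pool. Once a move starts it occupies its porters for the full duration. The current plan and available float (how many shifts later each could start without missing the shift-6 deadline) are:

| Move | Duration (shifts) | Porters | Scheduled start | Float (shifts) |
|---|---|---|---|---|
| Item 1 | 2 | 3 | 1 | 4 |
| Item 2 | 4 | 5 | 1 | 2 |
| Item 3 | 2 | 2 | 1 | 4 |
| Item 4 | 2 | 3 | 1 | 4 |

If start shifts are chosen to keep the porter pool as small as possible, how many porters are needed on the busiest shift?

7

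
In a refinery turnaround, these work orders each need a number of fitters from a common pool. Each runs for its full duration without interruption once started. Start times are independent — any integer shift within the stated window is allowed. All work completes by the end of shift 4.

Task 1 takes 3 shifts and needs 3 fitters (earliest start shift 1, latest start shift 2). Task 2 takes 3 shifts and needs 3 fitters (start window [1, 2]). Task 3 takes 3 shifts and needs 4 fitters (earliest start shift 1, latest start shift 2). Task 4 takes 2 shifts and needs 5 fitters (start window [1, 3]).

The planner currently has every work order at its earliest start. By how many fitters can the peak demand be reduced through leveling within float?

0

Early-start peak: s1:15  s2:15  s3:10  s4:0 ⇒ 15.
Leveled (Task 1@1, Task 2@1, Task 3@1, Task 4@1): s1:15  s2:15  s3:10  s4:0 ⇒ 15.
Reduction 15 − 15 = 0.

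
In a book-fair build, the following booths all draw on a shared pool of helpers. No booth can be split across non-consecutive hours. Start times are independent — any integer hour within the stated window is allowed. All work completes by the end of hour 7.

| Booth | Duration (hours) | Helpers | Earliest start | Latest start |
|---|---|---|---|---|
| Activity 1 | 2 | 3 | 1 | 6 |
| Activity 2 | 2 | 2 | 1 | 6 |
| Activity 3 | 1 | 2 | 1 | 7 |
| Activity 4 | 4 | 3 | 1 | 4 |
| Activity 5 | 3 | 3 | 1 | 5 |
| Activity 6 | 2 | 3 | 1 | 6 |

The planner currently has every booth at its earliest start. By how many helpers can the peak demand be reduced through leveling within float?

10

Early-start peak: h1:16  h2:14  h3:6  h4:3  h5:0  h6:0  h7:0 ⇒ 16.
Leveled (Activity 1@1, Activity 2@1, Activity 3@3, Activity 4@4, Activity 5@3, Activity 6@6): h1:5  h2:5  h3:5  h4:6  h5:6  h6:6  h7:6 ⇒ 6.
Reduction 16 − 6 = 10.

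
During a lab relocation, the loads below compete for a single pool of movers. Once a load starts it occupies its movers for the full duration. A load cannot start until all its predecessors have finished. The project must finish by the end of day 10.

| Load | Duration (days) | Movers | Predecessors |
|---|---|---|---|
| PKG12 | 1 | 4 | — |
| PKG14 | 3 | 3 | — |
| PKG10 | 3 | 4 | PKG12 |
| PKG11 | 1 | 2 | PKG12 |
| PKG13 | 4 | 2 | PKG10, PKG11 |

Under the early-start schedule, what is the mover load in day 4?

At early start, day 4 has: PKG10.
Demand: 4 = 4.

4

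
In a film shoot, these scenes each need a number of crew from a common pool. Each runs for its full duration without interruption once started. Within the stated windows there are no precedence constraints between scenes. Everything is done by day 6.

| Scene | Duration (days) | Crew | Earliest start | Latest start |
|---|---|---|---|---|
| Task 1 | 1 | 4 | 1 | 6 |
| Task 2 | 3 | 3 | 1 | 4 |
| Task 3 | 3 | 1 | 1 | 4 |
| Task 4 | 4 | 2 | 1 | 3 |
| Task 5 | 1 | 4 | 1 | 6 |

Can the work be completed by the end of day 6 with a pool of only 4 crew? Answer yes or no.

no

Total crew member-days = 28; over 6 days the average is 28/6 > 4, so some day must exceed 4.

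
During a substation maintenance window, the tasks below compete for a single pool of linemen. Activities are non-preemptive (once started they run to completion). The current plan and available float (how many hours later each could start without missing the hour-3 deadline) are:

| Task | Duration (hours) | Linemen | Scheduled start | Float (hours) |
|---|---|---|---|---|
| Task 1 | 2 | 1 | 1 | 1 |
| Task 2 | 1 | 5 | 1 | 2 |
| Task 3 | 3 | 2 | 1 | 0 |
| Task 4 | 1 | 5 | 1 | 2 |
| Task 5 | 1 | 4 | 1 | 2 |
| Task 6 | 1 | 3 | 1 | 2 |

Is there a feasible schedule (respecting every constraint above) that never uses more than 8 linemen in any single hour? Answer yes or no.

Total lineman-hours = 25; over 3 hours the average is 25/3 > 8, so some hour must exceed 8.

no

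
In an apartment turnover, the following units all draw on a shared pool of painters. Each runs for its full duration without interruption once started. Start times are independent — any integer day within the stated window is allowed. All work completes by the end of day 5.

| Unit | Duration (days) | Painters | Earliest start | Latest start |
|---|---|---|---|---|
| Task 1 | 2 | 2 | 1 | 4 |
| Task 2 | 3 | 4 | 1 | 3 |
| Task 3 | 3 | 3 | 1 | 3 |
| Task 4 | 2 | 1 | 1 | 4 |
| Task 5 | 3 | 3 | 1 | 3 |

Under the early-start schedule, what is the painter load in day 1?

At early start, day 1 has: Task 1, Task 2, Task 3, Task 4, Task 5.
Demand: 2 + 4 + 3 + 1 + 3 = 13.

13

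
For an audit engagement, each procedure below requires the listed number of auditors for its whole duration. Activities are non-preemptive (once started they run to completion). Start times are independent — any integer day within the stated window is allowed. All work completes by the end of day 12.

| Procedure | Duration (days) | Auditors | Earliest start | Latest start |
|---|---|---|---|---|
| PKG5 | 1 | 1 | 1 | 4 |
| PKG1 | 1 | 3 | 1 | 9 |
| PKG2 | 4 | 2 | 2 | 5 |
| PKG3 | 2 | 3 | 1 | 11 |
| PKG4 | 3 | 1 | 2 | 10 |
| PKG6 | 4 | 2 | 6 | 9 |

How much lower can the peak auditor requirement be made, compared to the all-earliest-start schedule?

4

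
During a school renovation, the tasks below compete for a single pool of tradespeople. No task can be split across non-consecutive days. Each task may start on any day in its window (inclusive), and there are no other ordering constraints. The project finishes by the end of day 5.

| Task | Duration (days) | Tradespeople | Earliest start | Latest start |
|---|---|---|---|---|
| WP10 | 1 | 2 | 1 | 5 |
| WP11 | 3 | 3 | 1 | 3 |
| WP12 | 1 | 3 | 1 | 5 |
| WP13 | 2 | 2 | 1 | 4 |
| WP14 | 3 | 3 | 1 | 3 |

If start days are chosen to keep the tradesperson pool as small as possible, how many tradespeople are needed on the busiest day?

Early-start (WP10@1, WP11@1, WP12@1, WP13@1, WP14@1) gives peak 13: d1:13  d2:8  d3:6  d4:0  d5:0.
Shift WP12→2, WP13→4, WP14→3.
Schedule WP10@1, WP11@1, WP12@2, WP13@4, WP14@3: d1:5  d2:6  d3:6  d4:5  d5:5 — peak 6.
Total tradesperson-days = 27 over 5 days ⇒ peak ≥ ⌈27/5⌉ = 6, so 6 is optimal.

6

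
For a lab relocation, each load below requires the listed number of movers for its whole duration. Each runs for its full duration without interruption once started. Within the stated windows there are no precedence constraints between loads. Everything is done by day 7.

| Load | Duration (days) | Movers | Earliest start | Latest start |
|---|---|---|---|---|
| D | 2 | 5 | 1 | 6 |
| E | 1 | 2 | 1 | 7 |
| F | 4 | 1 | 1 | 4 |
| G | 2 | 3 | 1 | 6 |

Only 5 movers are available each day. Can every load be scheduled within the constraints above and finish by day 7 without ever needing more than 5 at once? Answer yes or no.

yes

Schedule D@1, E@3, F@3, G@4: d1:5  d2:5  d3:3  d4:4  d5:4  d6:1  d7:0 — peak 5 ≤ 5.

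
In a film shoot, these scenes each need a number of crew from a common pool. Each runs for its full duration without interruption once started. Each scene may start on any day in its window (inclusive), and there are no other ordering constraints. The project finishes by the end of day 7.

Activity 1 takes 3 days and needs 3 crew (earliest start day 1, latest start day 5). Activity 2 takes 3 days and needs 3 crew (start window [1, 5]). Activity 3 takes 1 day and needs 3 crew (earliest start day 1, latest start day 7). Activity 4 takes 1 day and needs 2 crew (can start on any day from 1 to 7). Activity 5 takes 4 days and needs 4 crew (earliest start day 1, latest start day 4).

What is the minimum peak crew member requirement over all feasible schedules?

7

Early-start (Activity 1@1, Activity 2@1, Activity 3@1, Activity 4@1, Activity 5@1) gives peak 15: d1:15  d2:10  d3:10  d4:4  d5:0  d6:0  d7:0.
Shift Activity 3→4, Activity 4→5, Activity 5→4.
Schedule Activity 1@1, Activity 2@1, Activity 3@4, Activity 4@5, Activity 5@4: d1:6  d2:6  d3:6  d4:7  d5:6  d6:4  d7:4 — peak 7.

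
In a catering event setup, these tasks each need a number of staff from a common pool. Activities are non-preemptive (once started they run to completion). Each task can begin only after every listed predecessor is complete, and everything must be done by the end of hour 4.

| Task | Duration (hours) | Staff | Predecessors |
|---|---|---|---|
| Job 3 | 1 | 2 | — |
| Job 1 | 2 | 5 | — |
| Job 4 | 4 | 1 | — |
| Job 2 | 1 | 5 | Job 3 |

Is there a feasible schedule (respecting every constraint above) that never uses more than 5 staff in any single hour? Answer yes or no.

Total staffer-hours = 21; over 4 hours the average is 21/4 > 5, so some hour must exceed 5.

no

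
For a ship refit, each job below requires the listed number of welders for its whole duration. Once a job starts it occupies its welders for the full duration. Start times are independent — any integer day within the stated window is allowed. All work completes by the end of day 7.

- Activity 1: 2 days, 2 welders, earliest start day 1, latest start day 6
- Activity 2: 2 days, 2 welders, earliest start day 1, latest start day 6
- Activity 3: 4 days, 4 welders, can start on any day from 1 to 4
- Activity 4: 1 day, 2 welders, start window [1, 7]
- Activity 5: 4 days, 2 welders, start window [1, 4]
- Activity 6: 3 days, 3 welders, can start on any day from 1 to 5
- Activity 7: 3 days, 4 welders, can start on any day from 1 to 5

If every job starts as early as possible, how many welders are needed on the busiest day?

19

Early-start schedule: Activity 1@1, Activity 2@1, Activity 3@1, Activity 4@1, Activity 5@1, Activity 6@1, Activity 7@1.
Load per day: day 1: 19, day 2: 17, day 3: 13, day 4: 6, day 5: 0, day 6: 0, day 7: 0.
Peak is 19.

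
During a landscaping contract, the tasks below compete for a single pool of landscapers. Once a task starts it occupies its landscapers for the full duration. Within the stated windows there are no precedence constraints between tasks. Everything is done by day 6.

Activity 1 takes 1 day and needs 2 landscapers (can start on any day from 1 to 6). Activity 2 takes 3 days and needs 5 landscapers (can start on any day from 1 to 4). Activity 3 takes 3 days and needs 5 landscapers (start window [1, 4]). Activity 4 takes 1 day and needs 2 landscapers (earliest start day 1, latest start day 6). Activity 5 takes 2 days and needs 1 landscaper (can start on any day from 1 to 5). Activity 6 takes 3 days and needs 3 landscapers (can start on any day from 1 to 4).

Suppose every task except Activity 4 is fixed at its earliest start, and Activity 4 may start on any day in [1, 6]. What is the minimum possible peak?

Activity 4@1: d1:18  d2:14  d3:13  d4:0  d5:0  d6:0 → peak 18
Activity 4@2: d1:16  d2:16  d3:13  d4:0  d5:0  d6:0 → peak 16
Activity 4@3: d1:16  d2:14  d3:15  d4:0  d5:0  d6:0 → peak 16
Activity 4@4: d1:16  d2:14  d3:13  d4:2  d5:0  d6:0 → peak 16
Activity 4@5: d1:16  d2:14  d3:13  d4:0  d5:2  d6:0 → peak 16
Activity 4@6: d1:16  d2:14  d3:13  d4:0  d5:0  d6:2 → peak 16
Best is Activity 4@2, peak 16.

16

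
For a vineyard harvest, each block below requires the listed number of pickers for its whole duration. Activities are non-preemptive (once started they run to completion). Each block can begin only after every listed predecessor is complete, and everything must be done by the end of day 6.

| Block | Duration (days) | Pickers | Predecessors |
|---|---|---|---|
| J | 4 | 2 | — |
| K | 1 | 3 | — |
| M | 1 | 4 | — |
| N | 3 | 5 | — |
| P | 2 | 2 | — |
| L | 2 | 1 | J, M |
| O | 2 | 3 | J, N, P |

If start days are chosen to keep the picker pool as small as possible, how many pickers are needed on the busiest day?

9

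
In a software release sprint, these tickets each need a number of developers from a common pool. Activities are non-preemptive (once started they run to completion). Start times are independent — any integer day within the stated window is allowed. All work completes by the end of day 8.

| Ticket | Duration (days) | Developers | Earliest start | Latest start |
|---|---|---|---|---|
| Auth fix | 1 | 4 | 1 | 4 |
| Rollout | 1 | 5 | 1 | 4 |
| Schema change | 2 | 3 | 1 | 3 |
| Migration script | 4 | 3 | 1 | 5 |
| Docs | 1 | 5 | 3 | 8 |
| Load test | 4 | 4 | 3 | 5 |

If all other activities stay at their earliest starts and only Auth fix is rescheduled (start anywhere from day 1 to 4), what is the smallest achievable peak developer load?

12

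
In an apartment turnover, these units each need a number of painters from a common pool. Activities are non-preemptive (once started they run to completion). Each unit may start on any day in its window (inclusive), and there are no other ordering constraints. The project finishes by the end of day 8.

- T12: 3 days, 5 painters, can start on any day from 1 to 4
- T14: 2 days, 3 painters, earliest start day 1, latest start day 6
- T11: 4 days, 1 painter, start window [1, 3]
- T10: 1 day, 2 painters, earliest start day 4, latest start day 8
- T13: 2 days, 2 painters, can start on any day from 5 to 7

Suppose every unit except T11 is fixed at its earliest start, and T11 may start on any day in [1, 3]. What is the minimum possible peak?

8

T11@1: d1:9  d2:9  d3:6  d4:3  d5:2  d6:2  d7:0  d8:0 → peak 9
T11@2: d1:8  d2:9  d3:6  d4:3  d5:3  d6:2  d7:0  d8:0 → peak 9
T11@3: d1:8  d2:8  d3:6  d4:3  d5:3  d6:3  d7:0  d8:0 → peak 8
Best is T11@3, peak 8.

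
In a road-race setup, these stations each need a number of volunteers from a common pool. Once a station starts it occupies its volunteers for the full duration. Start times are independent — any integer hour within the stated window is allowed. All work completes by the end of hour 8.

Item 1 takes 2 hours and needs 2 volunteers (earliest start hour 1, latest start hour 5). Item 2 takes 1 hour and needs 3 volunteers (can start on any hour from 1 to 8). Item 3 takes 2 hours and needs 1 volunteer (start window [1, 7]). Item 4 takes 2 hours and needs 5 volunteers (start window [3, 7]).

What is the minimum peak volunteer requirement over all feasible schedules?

Early-start (Item 1@1, Item 2@1, Item 3@1, Item 4@3) gives peak 6: h1:6  h2:3  h3:5  h4:5  h5:0  h6:0  h7:0  h8:0.
Shift Item 3→2, Item 4→4.
Schedule Item 1@1, Item 2@1, Item 3@2, Item 4@4: h1:5  h2:3  h3:1  h4:5  h5:5  h6:0  h7:0  h8:0 — peak 5.

5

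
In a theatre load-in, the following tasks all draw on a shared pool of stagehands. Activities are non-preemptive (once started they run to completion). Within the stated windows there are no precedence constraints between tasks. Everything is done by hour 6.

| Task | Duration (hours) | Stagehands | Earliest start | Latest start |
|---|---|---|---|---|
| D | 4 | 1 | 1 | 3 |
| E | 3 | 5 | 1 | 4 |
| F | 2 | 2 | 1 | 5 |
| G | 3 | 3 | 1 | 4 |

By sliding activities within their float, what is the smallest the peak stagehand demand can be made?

6

Early-start (D@1, E@1, F@1, G@1) gives peak 11: h1:11  h2:11  h3:9  h4:1  h5:0  h6:0.
Shift F→4, G→4.
Schedule D@1, E@1, F@4, G@4: h1:6  h2:6  h3:6  h4:6  h5:5  h6:3 — peak 6.
Total stagehand-hours = 32 over 6 hours ⇒ peak ≥ ⌈32/6⌉ = 6, so 6 is optimal.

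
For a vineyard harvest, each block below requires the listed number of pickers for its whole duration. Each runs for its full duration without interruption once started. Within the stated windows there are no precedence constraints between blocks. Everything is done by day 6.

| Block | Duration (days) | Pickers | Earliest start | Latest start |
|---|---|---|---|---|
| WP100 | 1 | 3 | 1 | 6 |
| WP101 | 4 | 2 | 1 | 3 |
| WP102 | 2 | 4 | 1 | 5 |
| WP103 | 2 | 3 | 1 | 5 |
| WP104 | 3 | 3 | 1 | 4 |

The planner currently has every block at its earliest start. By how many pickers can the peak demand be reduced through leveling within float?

9

Early-start peak: d1:15  d2:12  d3:5  d4:2  d5:0  d6:0 ⇒ 15.
Leveled (WP100@1, WP101@1, WP102@2, WP103@5, WP104@4): d1:5  d2:6  d3:6  d4:5  d5:6  d6:6 ⇒ 6.
Reduction 15 − 6 = 9.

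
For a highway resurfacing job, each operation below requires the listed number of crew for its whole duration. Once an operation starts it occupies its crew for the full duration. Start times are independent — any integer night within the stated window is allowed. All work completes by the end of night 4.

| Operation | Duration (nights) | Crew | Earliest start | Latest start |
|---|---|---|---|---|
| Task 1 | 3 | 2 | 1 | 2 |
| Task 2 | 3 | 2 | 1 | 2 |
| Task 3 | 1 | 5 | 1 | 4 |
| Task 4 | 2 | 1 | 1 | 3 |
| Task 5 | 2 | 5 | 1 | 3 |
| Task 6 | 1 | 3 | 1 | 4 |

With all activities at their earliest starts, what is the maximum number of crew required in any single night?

18

Early-start schedule: Task 1@1, Task 2@1, Task 3@1, Task 4@1, Task 5@1, Task 6@1.
Load per night: night 1: 18, night 2: 10, night 3: 4, night 4: 0.
Peak is 18.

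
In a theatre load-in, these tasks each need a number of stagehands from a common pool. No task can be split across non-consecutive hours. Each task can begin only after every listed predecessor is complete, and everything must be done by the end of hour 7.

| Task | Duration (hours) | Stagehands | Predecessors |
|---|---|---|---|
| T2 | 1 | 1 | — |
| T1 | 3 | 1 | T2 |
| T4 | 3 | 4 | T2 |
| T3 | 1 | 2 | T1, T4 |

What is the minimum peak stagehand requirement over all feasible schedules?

5

Schedule T2@1, T1@2, T4@2, T3@5: h1:1  h2:5  h3:5  h4:5  h5:2  h6:0  h7:0 — peak 5.
No arrangement of the 20 feasible schedules does better.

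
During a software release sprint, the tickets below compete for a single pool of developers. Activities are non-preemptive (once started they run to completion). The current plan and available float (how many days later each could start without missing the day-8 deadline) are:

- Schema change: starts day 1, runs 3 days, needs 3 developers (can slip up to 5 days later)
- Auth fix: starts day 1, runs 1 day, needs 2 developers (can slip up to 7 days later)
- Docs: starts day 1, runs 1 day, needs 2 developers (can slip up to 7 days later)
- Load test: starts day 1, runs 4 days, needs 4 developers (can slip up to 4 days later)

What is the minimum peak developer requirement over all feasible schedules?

4

Early-start (Schema change@1, Auth fix@1, Docs@1, Load test@1) gives peak 11: d1:11  d2:7  d3:7  d4:4  d5:0  d6:0  d7:0  d8:0.
Shift Auth fix→4, Docs→4, Load test→5.
Schedule Schema change@1, Auth fix@4, Docs@4, Load test@5: d1:3  d2:3  d3:3  d4:4  d5:4  d6:4  d7:4  d8:4 — peak 4.
Total developer-days = 29 over 8 days ⇒ peak ≥ ⌈29/8⌉ = 4, so 4 is optimal.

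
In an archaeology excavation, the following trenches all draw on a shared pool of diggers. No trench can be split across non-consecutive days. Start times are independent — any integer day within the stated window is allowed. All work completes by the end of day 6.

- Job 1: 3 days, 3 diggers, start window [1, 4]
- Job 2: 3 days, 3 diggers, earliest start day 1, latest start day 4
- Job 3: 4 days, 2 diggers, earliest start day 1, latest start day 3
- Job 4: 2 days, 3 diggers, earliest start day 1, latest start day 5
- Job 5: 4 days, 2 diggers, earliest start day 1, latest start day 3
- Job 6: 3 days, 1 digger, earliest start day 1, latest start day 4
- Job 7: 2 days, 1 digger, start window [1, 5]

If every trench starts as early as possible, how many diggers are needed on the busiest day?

Early-start schedule: Job 1@1, Job 2@1, Job 3@1, Job 4@1, Job 5@1, Job 6@1, Job 7@1.
Load per day: day 1: 15, day 2: 15, day 3: 11, day 4: 4, day 5: 0, day 6: 0.
Peak is 15.

15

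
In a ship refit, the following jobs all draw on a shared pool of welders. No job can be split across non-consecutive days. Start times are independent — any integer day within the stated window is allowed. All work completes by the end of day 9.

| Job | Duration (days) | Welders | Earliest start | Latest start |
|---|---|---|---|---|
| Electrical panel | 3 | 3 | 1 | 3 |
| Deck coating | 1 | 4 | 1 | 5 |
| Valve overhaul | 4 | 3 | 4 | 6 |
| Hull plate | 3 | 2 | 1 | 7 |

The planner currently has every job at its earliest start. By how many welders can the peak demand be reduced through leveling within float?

4

Early-start peak: d1:9  d2:5  d3:5  d4:3  d5:3  d6:3  d7:3  d8:0  d9:0 ⇒ 9.
Leveled (Electrical panel@1, Deck coating@4, Valve overhaul@5, Hull plate@1): d1:5  d2:5  d3:5  d4:4  d5:3  d6:3  d7:3  d8:3  d9:0 ⇒ 5.
Reduction 9 − 5 = 4.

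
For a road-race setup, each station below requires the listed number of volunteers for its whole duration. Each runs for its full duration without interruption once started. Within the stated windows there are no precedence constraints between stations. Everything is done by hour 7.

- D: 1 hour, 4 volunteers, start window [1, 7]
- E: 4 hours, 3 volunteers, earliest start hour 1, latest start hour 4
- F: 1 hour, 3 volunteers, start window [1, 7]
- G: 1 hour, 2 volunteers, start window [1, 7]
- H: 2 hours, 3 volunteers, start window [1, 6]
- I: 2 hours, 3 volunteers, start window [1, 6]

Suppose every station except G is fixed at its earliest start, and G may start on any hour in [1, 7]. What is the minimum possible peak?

16

G@1: h1:18  h2:9  h3:3  h4:3  h5:0  h6:0  h7:0 → peak 18
G@2: h1:16  h2:11  h3:3  h4:3  h5:0  h6:0  h7:0 → peak 16
G@3: h1:16  h2:9  h3:5  h4:3  h5:0  h6:0  h7:0 → peak 16
G@4: h1:16  h2:9  h3:3  h4:5  h5:0  h6:0  h7:0 → peak 16
G@5: h1:16  h2:9  h3:3  h4:3  h5:2  h6:0  h7:0 → peak 16
G@6: h1:16  h2:9  h3:3  h4:3  h5:0  h6:2  h7:0 → peak 16
G@7: h1:16  h2:9  h3:3  h4:3  h5:0  h6:0  h7:2 → peak 16
Best is G@2, peak 16.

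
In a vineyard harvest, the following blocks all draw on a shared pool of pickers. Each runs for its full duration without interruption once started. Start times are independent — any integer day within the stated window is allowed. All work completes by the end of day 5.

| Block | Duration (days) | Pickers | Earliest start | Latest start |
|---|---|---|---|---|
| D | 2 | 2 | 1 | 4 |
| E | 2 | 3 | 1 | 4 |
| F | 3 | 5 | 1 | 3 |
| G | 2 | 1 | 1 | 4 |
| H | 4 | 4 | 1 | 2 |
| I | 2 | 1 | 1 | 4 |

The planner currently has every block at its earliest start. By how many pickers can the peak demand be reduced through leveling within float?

Early-start peak: d1:16  d2:16  d3:9  d4:4  d5:0 ⇒ 16.
Leveled (D@1, E@1, F@3, G@1, H@1, I@3): d1:10  d2:10  d3:10  d4:10  d5:5 ⇒ 10.
Reduction 16 − 10 = 6.

6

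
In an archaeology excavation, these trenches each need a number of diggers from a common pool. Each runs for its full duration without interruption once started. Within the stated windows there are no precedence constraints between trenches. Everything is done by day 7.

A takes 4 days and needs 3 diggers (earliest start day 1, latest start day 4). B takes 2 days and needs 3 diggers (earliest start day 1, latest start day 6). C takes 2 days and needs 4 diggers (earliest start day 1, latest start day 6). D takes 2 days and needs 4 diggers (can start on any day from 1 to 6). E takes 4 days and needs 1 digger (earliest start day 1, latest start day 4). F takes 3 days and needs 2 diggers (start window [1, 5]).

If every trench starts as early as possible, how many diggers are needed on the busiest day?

Early-start schedule: A@1, B@1, C@1, D@1, E@1, F@1.
Load per day: day 1: 17, day 2: 17, day 3: 6, day 4: 4, day 5: 0, day 6: 0, day 7: 0.
Peak is 17.

17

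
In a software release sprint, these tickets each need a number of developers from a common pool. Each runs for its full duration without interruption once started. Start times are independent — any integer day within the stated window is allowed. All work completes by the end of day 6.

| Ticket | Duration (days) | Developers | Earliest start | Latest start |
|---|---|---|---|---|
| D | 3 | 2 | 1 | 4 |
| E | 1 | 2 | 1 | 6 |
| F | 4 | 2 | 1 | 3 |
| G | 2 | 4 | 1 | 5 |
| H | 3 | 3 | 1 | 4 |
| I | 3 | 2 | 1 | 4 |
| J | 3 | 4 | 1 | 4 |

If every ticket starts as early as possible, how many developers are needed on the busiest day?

19

Early-start schedule: D@1, E@1, F@1, G@1, H@1, I@1, J@1.
Load per day: day 1: 19, day 2: 17, day 3: 13, day 4: 2, day 5: 0, day 6: 0.
Peak is 19.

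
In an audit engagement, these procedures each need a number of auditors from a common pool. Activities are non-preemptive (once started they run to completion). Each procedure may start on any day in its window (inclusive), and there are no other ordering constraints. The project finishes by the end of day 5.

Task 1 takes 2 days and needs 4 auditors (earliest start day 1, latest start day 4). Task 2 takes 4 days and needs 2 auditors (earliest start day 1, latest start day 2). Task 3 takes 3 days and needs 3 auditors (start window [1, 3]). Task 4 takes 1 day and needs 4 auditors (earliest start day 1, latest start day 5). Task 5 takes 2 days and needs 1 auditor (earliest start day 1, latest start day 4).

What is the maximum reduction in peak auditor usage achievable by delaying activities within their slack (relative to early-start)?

7

Early-start peak: d1:14  d2:10  d3:5  d4:2  d5:0 ⇒ 14.
Leveled (Task 1@1, Task 2@1, Task 3@3, Task 4@5, Task 5@1): d1:7  d2:7  d3:5  d4:5  d5:7 ⇒ 7.
Reduction 14 − 7 = 7.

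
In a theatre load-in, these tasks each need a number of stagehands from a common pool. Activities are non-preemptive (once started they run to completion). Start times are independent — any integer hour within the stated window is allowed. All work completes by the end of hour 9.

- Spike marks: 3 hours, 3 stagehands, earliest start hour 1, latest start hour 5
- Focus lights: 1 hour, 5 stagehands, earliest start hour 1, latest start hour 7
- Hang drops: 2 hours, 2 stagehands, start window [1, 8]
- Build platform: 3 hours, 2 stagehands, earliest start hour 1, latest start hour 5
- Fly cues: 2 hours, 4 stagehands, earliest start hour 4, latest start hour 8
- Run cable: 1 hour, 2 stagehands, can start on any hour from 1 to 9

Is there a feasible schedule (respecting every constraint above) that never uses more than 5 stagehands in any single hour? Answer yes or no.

yes

Schedule Spike marks@1, Focus lights@4, Hang drops@1, Build platform@5, Fly cues@8, Run cable@3: h1:5  h2:5  h3:5  h4:5  h5:2  h6:2  h7:2  h8:4  h9:4 — peak 5 ≤ 5.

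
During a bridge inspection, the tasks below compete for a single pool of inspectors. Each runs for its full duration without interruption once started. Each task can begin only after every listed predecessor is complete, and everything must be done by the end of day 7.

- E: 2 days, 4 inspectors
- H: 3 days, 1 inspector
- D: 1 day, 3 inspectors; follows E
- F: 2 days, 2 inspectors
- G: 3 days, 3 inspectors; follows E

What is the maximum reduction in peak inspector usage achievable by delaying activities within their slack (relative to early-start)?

2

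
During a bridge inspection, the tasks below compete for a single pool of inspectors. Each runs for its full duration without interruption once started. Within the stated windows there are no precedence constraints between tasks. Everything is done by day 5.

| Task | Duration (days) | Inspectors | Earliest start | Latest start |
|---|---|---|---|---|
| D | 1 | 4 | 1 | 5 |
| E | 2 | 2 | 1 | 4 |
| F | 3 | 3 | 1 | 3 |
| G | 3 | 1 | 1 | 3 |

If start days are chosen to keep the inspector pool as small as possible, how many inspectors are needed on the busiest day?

5

Early-start (D@1, E@1, F@1, G@1) gives peak 10: d1:10  d2:6  d3:4  d4:0  d5:0.
Shift E→4, F→2.
Schedule D@1, E@4, F@2, G@1: d1:5  d2:4  d3:4  d4:5  d5:2 — peak 5.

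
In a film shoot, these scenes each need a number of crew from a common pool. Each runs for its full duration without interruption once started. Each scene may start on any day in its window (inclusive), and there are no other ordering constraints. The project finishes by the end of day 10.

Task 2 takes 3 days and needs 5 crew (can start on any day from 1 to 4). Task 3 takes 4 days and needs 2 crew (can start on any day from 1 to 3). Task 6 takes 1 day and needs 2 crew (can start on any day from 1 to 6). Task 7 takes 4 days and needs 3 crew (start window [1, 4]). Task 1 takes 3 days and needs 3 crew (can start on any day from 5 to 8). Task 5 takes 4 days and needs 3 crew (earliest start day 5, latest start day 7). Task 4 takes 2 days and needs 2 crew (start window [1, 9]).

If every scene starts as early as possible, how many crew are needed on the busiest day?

Early-start schedule: Task 2@1, Task 3@1, Task 6@1, Task 7@1, Task 1@5, Task 5@5, Task 4@1.
Load per day: day 1: 14, day 2: 12, day 3: 10, day 4: 5, day 5: 6, day 6: 6, day 7: 6, day 8: 3, day 9: 0, day 10: 0.
Peak is 14.

14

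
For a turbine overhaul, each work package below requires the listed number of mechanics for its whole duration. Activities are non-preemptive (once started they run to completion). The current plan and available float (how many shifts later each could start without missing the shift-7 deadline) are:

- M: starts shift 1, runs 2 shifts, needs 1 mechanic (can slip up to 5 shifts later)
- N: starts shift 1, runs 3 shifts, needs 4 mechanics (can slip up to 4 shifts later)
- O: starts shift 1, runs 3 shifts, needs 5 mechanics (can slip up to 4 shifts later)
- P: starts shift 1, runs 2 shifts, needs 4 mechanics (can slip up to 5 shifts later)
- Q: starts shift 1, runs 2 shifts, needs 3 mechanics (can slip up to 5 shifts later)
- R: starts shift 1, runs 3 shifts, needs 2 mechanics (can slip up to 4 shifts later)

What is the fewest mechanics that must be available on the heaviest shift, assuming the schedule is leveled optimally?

Early-start (M@1, N@1, O@1, P@1, Q@1, R@1) gives peak 19: s1:19  s2:19  s3:11  s4:0  s5:0  s6:0  s7:0.
Shift O→5, P→3, R→4.
Schedule M@1, N@1, O@5, P@3, Q@1, R@4: s1:8  s2:8  s3:8  s4:6  s5:7  s6:7  s7:5 — peak 8.

8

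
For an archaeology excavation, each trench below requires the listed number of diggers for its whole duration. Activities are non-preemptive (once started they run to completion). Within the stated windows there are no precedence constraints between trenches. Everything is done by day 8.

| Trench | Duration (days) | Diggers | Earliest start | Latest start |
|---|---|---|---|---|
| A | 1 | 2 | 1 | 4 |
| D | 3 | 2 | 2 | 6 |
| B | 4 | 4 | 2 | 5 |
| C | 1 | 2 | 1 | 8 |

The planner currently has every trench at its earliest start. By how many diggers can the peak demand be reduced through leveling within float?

2

Early-start peak: d1:4  d2:6  d3:6  d4:6  d5:4  d6:0  d7:0  d8:0 ⇒ 6.
Leveled (A@1, D@2, B@5, C@1): d1:4  d2:2  d3:2  d4:2  d5:4  d6:4  d7:4  d8:4 ⇒ 4.
Reduction 6 − 4 = 2.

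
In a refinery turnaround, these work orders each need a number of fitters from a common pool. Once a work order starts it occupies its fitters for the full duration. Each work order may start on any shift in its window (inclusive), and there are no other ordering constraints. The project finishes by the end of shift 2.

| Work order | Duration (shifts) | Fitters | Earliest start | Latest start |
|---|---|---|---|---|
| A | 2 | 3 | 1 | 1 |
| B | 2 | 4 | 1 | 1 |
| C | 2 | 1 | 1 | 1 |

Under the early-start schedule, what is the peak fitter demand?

8

Early-start schedule: A@1, B@1, C@1.
Load per shift: shift 1: 8, shift 2: 8.
Peak is 8.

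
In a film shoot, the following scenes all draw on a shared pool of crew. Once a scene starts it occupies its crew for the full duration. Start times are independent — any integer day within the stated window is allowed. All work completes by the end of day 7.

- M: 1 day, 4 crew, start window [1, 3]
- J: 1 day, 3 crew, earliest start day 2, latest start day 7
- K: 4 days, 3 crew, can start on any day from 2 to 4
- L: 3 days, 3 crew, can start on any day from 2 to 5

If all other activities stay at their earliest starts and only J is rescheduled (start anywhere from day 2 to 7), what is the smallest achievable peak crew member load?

6

J@2: d1:4  d2:9  d3:6  d4:6  d5:3  d6:0  d7:0 → peak 9
J@3: d1:4  d2:6  d3:9  d4:6  d5:3  d6:0  d7:0 → peak 9
J@4: d1:4  d2:6  d3:6  d4:9  d5:3  d6:0  d7:0 → peak 9
J@5: d1:4  d2:6  d3:6  d4:6  d5:6  d6:0  d7:0 → peak 6
J@6: d1:4  d2:6  d3:6  d4:6  d5:3  d6:3  d7:0 → peak 6
J@7: d1:4  d2:6  d3:6  d4:6  d5:3  d6:0  d7:3 → peak 6
Best is J@5, peak 6.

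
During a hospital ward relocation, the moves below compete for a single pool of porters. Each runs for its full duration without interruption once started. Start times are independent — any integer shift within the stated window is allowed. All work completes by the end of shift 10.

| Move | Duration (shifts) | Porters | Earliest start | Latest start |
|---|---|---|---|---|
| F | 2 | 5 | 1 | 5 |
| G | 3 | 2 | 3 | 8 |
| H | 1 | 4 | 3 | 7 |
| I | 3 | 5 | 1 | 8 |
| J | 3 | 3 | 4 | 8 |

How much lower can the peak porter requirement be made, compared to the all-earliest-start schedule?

6

Early-start peak: s1:10  s2:10  s3:11  s4:5  s5:5  s6:3  s7:0  s8:0  s9:0  s10:0 ⇒ 11.
Leveled (F@1, G@3, H@7, I@8, J@4): s1:5  s2:5  s3:2  s4:5  s5:5  s6:3  s7:4  s8:5  s9:5  s10:5 ⇒ 5.
Reduction 11 − 5 = 6.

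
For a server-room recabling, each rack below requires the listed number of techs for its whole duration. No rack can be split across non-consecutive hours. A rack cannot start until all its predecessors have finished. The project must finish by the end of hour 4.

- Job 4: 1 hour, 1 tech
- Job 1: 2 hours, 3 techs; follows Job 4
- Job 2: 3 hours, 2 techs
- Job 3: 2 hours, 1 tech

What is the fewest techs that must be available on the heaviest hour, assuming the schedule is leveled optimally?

Early-start (Job 4@1, Job 1@2, Job 2@1, Job 3@1) gives peak 6: h1:4  h2:6  h3:5  h4:0.
Shift Job 1→3.
Schedule Job 4@1, Job 1@3, Job 2@1, Job 3@1: h1:4  h2:3  h3:5  h4:3 — peak 5.
No arrangement of the 18 feasible schedules does better.

5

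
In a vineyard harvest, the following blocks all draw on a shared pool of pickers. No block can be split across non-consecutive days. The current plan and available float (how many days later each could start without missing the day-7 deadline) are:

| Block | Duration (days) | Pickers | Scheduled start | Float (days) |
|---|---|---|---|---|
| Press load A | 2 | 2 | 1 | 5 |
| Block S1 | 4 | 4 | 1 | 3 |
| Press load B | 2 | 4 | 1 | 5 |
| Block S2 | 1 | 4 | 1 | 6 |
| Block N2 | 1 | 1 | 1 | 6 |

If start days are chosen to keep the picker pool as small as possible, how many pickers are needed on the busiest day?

6

Early-start (Press load A@1, Block S1@1, Press load B@1, Block S2@1, Block N2@1) gives peak 15: d1:15  d2:10  d3:4  d4:4  d5:0  d6:0  d7:0.
Shift Press load B→5, Block S2→7, Block N2→3.
Schedule Press load A@1, Block S1@1, Press load B@5, Block S2@7, Block N2@3: d1:6  d2:6  d3:5  d4:4  d5:4  d6:4  d7:4 — peak 6.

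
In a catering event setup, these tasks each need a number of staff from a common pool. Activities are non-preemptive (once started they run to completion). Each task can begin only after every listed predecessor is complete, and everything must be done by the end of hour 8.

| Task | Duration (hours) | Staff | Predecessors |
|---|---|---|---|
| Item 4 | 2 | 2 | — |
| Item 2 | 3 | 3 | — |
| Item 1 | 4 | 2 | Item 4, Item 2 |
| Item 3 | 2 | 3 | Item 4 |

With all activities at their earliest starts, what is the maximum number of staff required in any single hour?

6

Early-start schedule: Item 4@1, Item 2@1, Item 1@4, Item 3@3.
Load per hour: hour 1: 5, hour 2: 5, hour 3: 6, hour 4: 5, hour 5: 2, hour 6: 2, hour 7: 2, hour 8: 0.
Peak is 6.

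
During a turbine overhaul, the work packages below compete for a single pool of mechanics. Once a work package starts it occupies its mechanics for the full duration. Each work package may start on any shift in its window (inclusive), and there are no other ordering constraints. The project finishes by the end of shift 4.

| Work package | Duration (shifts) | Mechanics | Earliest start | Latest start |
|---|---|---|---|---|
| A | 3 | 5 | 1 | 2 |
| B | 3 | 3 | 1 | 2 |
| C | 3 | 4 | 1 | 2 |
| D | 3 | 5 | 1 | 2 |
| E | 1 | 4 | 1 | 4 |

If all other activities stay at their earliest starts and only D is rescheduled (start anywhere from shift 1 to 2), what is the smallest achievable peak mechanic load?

17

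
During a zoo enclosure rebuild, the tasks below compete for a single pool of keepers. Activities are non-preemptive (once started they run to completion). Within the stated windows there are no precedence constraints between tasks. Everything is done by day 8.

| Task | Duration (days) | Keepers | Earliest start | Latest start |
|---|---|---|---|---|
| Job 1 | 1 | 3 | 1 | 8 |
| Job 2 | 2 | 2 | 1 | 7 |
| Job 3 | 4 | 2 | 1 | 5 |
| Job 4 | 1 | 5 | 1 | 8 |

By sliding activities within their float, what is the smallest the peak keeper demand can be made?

Early-start (Job 1@1, Job 2@1, Job 3@1, Job 4@1) gives peak 12: d1:12  d2:4  d3:2  d4:2  d5:0  d6:0  d7:0  d8:0.
Shift Job 3→2, Job 4→6.
Schedule Job 1@1, Job 2@1, Job 3@2, Job 4@6: d1:5  d2:4  d3:2  d4:2  d5:2  d6:5  d7:0  d8:0 — peak 5.

5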